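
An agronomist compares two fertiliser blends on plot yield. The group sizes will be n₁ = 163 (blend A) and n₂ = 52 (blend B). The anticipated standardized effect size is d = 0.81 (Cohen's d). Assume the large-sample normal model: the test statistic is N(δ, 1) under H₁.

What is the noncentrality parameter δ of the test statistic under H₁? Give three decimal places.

δ ≈ 5.086

The noncentrality parameter scales effect size by the design's sample-size factor: δ = d / √(1/n₁ + 1/n₂) = 0.81 / √(1/163 + 1/52) = 5.0858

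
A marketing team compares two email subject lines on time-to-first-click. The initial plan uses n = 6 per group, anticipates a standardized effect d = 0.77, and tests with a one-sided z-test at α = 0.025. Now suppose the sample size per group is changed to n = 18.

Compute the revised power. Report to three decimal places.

Power ≈ 0.637

With n = 18 per group: δ = d·√(n/2) = 0.77 × √(18/2) = 2.3100. Critical value z_{0.025} = 1.960.
Revised power = Φ(δ − 1.960) = Φ(0.350) = 0.6368.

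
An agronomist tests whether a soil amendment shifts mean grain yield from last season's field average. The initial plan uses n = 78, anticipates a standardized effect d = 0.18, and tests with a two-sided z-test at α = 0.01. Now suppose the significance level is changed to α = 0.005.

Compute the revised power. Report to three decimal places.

Power ≈ 0.112

δ = d·√n = 0.18 × √78 = 1.5897 (unchanged). New critical value: z_{0.0025} = 2.807.
Revised power = Φ(δ − 2.807) + Φ(−δ − 2.807) = Φ(-1.217) + Φ(-4.397) = 0.1117 + 0.0000 = 0.1117.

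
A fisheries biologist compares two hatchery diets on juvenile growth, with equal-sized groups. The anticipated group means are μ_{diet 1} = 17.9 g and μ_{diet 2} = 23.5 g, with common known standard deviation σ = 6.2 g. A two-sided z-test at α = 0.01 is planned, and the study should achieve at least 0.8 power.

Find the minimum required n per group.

n = 29 per group

Standardized effect: d = |μ_{diet 1} − μ_{diet 2}| / σ = |17.9 − 23.5| / 6.2 = 0.9032
Set Φ(δ − 2.576) = 0.8; then δ − 2.576 = Φ⁻¹(0.8) = 0.842, giving δ = 3.417.
(Ignoring the negligible lower-tail rejection probability gives the usual closed-form inversion.)
δ = d·√(n/2) ⇒ n = 2(δ/d)² = 2 × (3.417 / 0.9032)² = 28.63.
Rounding up, n = 29 per group.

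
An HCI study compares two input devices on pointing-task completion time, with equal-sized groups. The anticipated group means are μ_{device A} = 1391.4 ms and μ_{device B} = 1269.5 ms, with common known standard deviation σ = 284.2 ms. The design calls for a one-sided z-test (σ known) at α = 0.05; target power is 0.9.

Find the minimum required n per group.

Standardized effect: d = |μ_{device A} − μ_{device B}| / σ = |1391.4 − 1269.5| / 284.2 = 0.4289
For power 0.9 need Φ(δ − z_{0.05}) = 0.9, so δ = z_{0.05} + z_{0.10} = 1.645 + 1.282 = 2.926.
δ = d·√(n/2) ⇒ n = 2(δ/d)² = 2 × (2.926 / 0.4289)² = 93.10.
Round up to the next whole unit.

n = 94 per group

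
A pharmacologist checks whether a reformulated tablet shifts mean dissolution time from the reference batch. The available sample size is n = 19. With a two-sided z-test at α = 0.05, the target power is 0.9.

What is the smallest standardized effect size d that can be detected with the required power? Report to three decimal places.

d ≈ 0.744

Required noncentrality: δ = z_{0.025} + z_{0.10} = 1.960 + 1.282 = 3.242.
(Lower-tail contribution to power is negligible for δ > 0.)
δ = d·√n ⇒ d = δ/√n = 3.242/√19 = 0.7437.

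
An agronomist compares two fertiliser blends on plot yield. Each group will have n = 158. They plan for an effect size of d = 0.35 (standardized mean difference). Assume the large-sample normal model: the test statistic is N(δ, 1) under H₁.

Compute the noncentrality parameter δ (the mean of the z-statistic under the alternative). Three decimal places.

The noncentrality parameter scales effect size by the design's sample-size factor: δ = d·√(n/2) = 0.35 × √(158/2) = 3.1109

δ ≈ 3.111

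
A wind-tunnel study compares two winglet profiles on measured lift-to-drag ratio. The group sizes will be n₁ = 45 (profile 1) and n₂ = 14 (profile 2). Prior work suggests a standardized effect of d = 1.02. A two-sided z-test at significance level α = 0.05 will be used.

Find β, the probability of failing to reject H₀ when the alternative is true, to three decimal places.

β ≈ 0.085

Noncentrality parameter: δ = d / √(1/n₁ + 1/n₂) = 1.02 / √(1/45 + 1/14) = 3.3331
Two-sided α = 0.05 → critical value z_{0.025} = 1.960.
Power = Φ(δ − 1.960) + Φ(−δ − 1.960) = Φ(1.373) + Φ(-5.293) = 0.9151 + 0.0000 = 0.9151.
Type II error: β = 1 − power = 1 − 0.9151 = 0.0849.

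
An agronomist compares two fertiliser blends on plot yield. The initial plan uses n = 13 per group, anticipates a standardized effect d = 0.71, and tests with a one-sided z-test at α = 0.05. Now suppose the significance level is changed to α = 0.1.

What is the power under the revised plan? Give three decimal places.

Power ≈ 0.701

δ = d·√(n/2) = 0.71 × √(13/2) = 1.8102 (unchanged). New critical value: z_{0.1} = 1.282.
Revised power = P(Z > 1.282 − δ) = Φ(0.529) = 0.7015.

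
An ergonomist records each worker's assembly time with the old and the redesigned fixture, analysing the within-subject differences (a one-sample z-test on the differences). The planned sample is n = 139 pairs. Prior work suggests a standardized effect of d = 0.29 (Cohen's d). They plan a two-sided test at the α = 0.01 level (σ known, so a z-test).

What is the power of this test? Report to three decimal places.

Power ≈ 0.800

Noncentrality parameter: δ = d·√n = 0.29 × √139 = 3.4190
Two-sided α = 0.01 → critical value z_{0.005} = 2.576.
Power = Φ(δ − 2.576) + Φ(−δ − 2.576) = Φ(0.843) + Φ(-5.995) = 0.8004 + 0.0000 = 0.8004.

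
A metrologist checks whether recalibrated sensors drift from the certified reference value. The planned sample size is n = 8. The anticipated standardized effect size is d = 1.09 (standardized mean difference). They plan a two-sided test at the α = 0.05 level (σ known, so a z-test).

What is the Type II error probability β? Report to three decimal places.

β ≈ 0.131

Noncentrality parameter: δ = d·√n = 1.09 × √8 = 3.0830
Two-sided α = 0.05 → critical value z_{0.025} = 1.960.
Power = Φ(δ − 1.960) + Φ(−δ − 1.960) = Φ(1.123) + Φ(-5.043) = 0.8693 + 0.0000 = 0.8693.
Type II error: β = 1 − power = 1 − 0.8693 = 0.1307.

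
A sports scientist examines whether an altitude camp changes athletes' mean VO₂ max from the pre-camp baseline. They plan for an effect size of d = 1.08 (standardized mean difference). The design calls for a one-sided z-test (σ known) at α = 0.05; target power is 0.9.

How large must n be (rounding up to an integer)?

n = 8

Set Φ(δ − 1.645) = 0.9; then δ − 1.645 = Φ⁻¹(0.9) = 1.282, giving δ = 2.926.
δ = d·√n ⇒ n = (δ/d)² = (2.926 / 1.08)² = 7.34.
Round up to the next whole unit.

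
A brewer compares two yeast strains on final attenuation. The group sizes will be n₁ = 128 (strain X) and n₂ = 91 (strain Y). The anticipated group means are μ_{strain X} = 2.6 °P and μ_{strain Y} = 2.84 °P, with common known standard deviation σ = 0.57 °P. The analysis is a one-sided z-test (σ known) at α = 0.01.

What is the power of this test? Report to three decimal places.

Standardized effect: d = |μ_{strain X} − μ_{strain Y}| / σ = |2.6 − 2.84| / 0.57 = 0.4211
Noncentrality parameter: δ = d / √(1/n₁ + 1/n₂) = 0.4211 / √(1/128 + 1/91) = 3.0707
One-sided α = 0.01 → critical value z_{0.01} = 2.326.
Power = Φ(δ − 2.326) = Φ(0.744) = 0.7717.

Power ≈ 0.772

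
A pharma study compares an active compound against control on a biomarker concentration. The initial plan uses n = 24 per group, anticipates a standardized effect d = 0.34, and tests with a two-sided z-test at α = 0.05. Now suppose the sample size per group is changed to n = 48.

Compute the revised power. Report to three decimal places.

Power ≈ 0.384

With n = 48 per group: δ = d·√(n/2) = 0.34 × √(48/2) = 1.6657. Critical value z_{0.025} = 1.960.
Revised power = Φ(δ − 1.960) + Φ(−δ − 1.960) = Φ(-0.294) + Φ(-3.626) = 0.3843 + 0.0001 = 0.3844.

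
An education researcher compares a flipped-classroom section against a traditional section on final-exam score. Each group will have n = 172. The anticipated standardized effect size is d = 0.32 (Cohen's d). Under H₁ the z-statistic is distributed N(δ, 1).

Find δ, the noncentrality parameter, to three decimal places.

The noncentrality parameter scales effect size by the design's sample-size factor: δ = d·√(n/2) = 0.32 × √(172/2) = 2.9676

δ ≈ 2.968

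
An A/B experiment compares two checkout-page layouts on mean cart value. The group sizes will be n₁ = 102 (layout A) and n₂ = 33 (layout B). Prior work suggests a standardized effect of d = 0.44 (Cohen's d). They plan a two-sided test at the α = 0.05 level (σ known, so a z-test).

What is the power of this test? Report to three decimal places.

Noncentrality parameter: δ = d / √(1/n₁ + 1/n₂) = 0.44 / √(1/102 + 1/33) = 2.1971
Critical value for a two-sided test at α = 0.05: z_{α/2} = 1.960.
Power = Φ(δ − 1.960) + Φ(−δ − 1.960) = Φ(0.237) + Φ(-4.157) = 0.5937 + 0.0000 = 0.5937.

Power ≈ 0.594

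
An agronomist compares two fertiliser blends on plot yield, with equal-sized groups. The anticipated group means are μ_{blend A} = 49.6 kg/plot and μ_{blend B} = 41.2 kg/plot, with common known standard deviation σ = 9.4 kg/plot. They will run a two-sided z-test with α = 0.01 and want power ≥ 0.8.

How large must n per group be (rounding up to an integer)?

n = 30 per group

Standardized effect: d = |μ_{blend A} − μ_{blend B}| / σ = |49.6 − 41.2| / 9.4 = 0.8936
Set Φ(δ − 2.576) = 0.8; then δ − 2.576 = Φ⁻¹(0.8) = 0.842, giving δ = 3.417.
(Ignoring the negligible lower-tail rejection probability gives the usual closed-form inversion.)
δ = d·√(n/2) ⇒ n = 2(δ/d)² = 2 × (3.417 / 0.8936)² = 29.25.
Round up to the next whole unit.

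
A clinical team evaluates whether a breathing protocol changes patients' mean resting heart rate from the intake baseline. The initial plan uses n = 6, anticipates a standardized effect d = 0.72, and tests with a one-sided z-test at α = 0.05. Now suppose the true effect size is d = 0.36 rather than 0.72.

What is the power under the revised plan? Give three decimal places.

Power ≈ 0.223

With d = 0.36: δ = d·√n = 0.36 × √6 = 0.8818. Critical value z_{0.05} = 1.645.
Revised power = Φ(δ − 1.645) = Φ(-0.763) = 0.2227.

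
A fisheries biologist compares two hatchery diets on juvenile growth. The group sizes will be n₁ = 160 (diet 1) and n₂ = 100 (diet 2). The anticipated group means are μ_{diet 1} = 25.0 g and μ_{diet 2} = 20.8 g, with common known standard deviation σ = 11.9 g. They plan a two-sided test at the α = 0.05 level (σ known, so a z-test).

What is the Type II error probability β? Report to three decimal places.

β ≈ 0.209

Standardized effect: d = |μ_{diet 1} − μ_{diet 2}| / σ = |25.0 − 20.8| / 11.9 = 0.3529
Noncentrality parameter: δ = d / √(1/n₁ + 1/n₂) = 0.3529 / √(1/160 + 1/100) = 2.7687
Critical value for a two-sided test at α = 0.05: z_{α/2} = 1.960.
Power = Φ(δ − 1.960) + Φ(−δ − 1.960) = Φ(0.809) + Φ(-4.729) = 0.7907 + 0.0000 = 0.7907.
Type II error: β = 1 − power = 1 − 0.7907 = 0.2093.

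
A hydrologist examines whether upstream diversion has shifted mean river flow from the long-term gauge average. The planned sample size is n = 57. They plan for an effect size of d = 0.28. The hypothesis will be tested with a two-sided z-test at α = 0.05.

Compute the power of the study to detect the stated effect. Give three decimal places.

Power ≈ 0.561

Noncentrality parameter: δ = d·√n = 0.28 × √57 = 2.1140
Two-sided α = 0.05 → critical value z_{0.025} = 1.960.
Power = Φ(δ − 1.960) + Φ(−δ − 1.960) = Φ(0.154) + Φ(-4.074) = 0.5612 + 0.0000 = 0.5612.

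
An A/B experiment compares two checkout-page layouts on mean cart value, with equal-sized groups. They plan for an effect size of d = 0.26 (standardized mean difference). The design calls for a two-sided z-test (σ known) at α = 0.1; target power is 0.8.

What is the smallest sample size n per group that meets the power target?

Set Φ(δ − 1.645) = 0.8; then δ − 1.645 = Φ⁻¹(0.8) = 0.842, giving δ = 2.486.
(Ignoring the negligible lower-tail rejection probability gives the usual closed-form inversion.)
δ = d·√(n/2) ⇒ n = 2(δ/d)² = 2 × (2.486 / 0.26)² = 182.92.
Round up to the next whole unit.

n = 183 per group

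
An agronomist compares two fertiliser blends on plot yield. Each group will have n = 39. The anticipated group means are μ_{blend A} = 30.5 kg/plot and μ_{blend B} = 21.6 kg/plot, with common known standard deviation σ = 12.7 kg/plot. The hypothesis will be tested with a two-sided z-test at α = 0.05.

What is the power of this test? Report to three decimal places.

Power ≈ 0.872

Standardized effect: d = |μ_{blend A} − μ_{blend B}| / σ = |30.5 − 21.6| / 12.7 = 0.7008
Noncentrality parameter: δ = d·√(n/2) = 0.7008 × √(39/2) = 3.0946
Critical value for a two-sided test at α = 0.05: z_{α/2} = 1.960.
Power = Φ(δ − 1.960) + Φ(−δ − 1.960) = Φ(1.135) + Φ(-5.055) = 0.8717 + 0.0000 = 0.8717.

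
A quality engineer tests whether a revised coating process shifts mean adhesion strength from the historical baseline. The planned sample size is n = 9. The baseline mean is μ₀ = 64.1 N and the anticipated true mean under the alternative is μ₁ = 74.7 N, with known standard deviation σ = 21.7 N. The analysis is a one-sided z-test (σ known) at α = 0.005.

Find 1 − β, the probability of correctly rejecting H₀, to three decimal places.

Standardized effect: d = |μ₁ − μ₀| / σ = |74.7 − 64.1| / 21.7 = 0.4885
Noncentrality parameter: δ = d·√n = 0.4885 × √9 = 1.4654
One-sided α = 0.005 → critical value z_{0.005} = 2.576.
Power = Φ(δ − 2.576) = Φ(-1.110) = 0.1334.

Power ≈ 0.133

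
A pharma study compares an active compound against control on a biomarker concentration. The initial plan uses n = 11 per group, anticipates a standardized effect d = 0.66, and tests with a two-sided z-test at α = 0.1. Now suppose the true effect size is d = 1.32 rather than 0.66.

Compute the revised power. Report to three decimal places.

Power ≈ 0.927

With d = 1.32: δ = d·√(n/2) = 1.32 × √(11/2) = 3.0957. Critical value z_{0.05} = 1.645.
Revised power = Φ(δ − 1.645) + Φ(−δ − 1.645) = Φ(1.451) + Φ(-4.741) = 0.9266 + 0.0000 = 0.9266.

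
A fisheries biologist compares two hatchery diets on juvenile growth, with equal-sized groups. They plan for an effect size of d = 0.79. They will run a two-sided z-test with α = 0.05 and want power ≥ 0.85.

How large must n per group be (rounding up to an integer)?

Set Φ(δ − 1.960) = 0.85; then δ − 1.960 = Φ⁻¹(0.85) = 1.036, giving δ = 2.996.
(The Φ(−δ − z_{α/2}) term is vanishingly small for δ > 0 and is dropped in the standard sample-size formula.)
δ = d·√(n/2) ⇒ n = 2(δ/d)² = 2 × (2.996 / 0.79)² = 28.77.
Round up to the next whole unit.

n = 29 per group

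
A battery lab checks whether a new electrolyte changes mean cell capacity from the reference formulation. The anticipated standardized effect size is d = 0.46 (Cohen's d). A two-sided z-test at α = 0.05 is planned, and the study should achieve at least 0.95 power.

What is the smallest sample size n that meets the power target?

n = 62

For power 0.95 need Φ(δ − z_{0.025}) = 0.95, so δ = z_{0.025} + z_{0.05} = 1.960 + 1.645 = 3.605.
(The Φ(−δ − z_{α/2}) term is vanishingly small for δ > 0 and is dropped in the standard sample-size formula.)
δ = d·√n ⇒ n = (δ/d)² = (3.605 / 0.46)² = 61.41.
Round up to the next whole unit.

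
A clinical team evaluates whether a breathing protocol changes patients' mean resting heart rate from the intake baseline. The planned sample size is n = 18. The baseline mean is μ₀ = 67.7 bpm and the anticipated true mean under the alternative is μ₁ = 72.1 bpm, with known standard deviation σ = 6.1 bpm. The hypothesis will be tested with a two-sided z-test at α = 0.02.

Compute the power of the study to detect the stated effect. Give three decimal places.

Standardized effect: d = |μ₁ − μ₀| / σ = |72.1 − 67.7| / 6.1 = 0.7213
Noncentrality parameter: δ = d·√n = 0.7213 × √18 = 3.0603
Two-sided α = 0.02 → critical value z_{0.01} = 2.326.
Power = Φ(δ − 2.326) + Φ(−δ − 2.326) = Φ(0.734) + Φ(-5.387) = 0.7685 + 0.0000 = 0.7685.

Power ≈ 0.769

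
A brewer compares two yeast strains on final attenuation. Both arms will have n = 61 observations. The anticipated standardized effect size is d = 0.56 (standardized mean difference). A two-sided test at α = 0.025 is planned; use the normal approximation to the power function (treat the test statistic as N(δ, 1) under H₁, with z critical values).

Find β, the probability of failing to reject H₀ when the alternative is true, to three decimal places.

β ≈ 0.197

Noncentrality parameter: δ = d·√(n/2) = 0.56 × √(61/2) = 3.0927
Two-sided α = 0.025 → critical value z_{0.0125} = 2.241.
Power = Φ(δ − 2.241) + Φ(−δ − 2.241) = Φ(0.851) + Φ(-5.334) = 0.8027 + 0.0000 = 0.8027.
Type II error: β = 1 − power = 1 − 0.8027 = 0.1973.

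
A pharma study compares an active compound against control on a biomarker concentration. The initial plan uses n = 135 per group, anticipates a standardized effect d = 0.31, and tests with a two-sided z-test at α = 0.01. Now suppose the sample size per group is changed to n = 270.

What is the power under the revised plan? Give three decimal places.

With n = 270 per group: δ = d·√(n/2) = 0.31 × √(270/2) = 3.6019. Critical value z_{0.005} = 2.576.
Revised power = Φ(δ − 2.576) + Φ(−δ − 2.576) = Φ(1.026) + Φ(-6.178) = 0.8476 + 0.0000 = 0.8476.

Power ≈ 0.848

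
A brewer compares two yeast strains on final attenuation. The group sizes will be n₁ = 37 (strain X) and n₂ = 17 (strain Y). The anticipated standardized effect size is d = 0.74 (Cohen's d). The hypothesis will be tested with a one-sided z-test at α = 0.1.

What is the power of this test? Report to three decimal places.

Power ≈ 0.893

Noncentrality parameter: δ = d / √(1/n₁ + 1/n₂) = 0.74 / √(1/37 + 1/17) = 2.5256
One-sided α = 0.1 → critical value z_{0.1} = 1.282.
Power = P(Z > 1.282 − δ) = Φ(1.244) = 0.8933.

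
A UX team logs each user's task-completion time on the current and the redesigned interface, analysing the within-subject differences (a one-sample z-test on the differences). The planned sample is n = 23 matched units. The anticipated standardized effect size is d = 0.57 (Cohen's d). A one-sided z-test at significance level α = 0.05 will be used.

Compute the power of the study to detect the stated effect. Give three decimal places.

Noncentrality parameter: δ = d·√n = 0.57 × √23 = 2.7336
Critical value for a one-sided test at α = 0.05: z_α = 1.645.
Power = Φ(δ − 1.645) = Φ(1.089) = 0.8619.

Power ≈ 0.862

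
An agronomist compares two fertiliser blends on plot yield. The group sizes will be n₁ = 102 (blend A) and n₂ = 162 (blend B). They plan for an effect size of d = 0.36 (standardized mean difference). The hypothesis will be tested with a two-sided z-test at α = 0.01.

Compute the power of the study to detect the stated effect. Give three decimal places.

Noncentrality parameter: δ = d / √(1/n₁ + 1/n₂) = 0.36 / √(1/102 + 1/162) = 2.8481
Two-sided α = 0.01 → critical value z_{0.005} = 2.576.
Power = Φ(δ − 2.576) + Φ(−δ − 2.576) = Φ(0.272) + Φ(-5.424) = 0.6073 + 0.0000 = 0.6073.

Power ≈ 0.607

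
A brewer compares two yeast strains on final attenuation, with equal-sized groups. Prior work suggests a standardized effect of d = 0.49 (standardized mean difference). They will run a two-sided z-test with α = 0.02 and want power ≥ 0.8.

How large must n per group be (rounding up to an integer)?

Set Φ(δ − 2.326) = 0.8; then δ − 2.326 = Φ⁻¹(0.8) = 0.842, giving δ = 3.168.
(The Φ(−δ − z_{α/2}) term is vanishingly small for δ > 0 and is dropped in the standard sample-size formula.)
δ = d·√(n/2) ⇒ n = 2(δ/d)² = 2 × (3.168 / 0.49)² = 83.60.
Round up to the next whole unit.

n = 84 per group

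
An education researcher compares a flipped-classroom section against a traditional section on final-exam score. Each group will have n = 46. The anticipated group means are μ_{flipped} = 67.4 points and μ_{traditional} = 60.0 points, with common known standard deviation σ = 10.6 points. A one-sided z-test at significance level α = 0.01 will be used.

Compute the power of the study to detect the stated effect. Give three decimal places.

Standardized effect: d = |μ_{flipped} − μ_{traditional}| / σ = |67.4 − 60.0| / 10.6 = 0.6981
Noncentrality parameter: δ = d·√(n/2) = 0.6981 × √(46/2) = 3.3480
One-sided α = 0.01 → critical value z_{0.01} = 2.326.
Power = P(Z > 2.326 − δ) = Φ(1.022) = 0.8465.

Power ≈ 0.847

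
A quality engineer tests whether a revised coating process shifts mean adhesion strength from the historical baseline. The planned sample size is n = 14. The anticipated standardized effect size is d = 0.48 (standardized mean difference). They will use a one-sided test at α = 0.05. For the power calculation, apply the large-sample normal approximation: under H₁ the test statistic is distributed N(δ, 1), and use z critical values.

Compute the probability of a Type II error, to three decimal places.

β ≈ 0.440

Noncentrality parameter: δ = d·√n = 0.48 × √14 = 1.7960
Critical value for a one-sided test at α = 0.05: z_α = 1.645.
Power = P(Z > 1.645 − δ) = Φ(0.151) = 0.5601.
Type II error: β = 1 − power = 1 − 0.5601 = 0.4399.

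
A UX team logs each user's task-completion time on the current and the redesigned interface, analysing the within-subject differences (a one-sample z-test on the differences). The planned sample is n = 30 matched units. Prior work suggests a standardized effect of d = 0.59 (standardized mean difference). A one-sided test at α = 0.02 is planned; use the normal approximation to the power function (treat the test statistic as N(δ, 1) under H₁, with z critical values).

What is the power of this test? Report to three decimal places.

Power ≈ 0.881

Noncentrality parameter: δ = d·√n = 0.59 × √30 = 3.2316
One-sided α = 0.02 → critical value z_{0.02} = 2.054.
Power = Φ(δ − 2.054) = Φ(1.178) = 0.8806.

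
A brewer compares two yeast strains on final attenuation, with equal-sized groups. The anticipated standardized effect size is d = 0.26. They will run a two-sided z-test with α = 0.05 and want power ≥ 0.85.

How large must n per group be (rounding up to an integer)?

For power 0.85 need Φ(δ − z_{0.025}) = 0.85, so δ = z_{0.025} + z_{0.15} = 1.960 + 1.036 = 2.996.
(For δ > 0 the lower-tail rejection region contributes negligibly to power, so the one-term inversion is standard.)
δ = d·√(n/2) ⇒ n = 2(δ/d)² = 2 × (2.996 / 0.26)² = 265.63.
Round up to the next whole unit.

n = 266 per group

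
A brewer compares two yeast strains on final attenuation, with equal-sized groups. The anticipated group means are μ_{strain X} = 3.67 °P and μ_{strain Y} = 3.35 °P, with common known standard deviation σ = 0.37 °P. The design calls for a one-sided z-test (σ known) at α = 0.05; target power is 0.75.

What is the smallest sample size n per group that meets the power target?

Standardized effect: d = |μ_{strain X} − μ_{strain Y}| / σ = |3.67 − 3.35| / 0.37 = 0.8649
Set Φ(δ − 1.645) = 0.75; then δ − 1.645 = Φ⁻¹(0.75) = 0.674, giving δ = 2.319.
δ = d·√(n/2) ⇒ n = 2(δ/d)² = 2 × (2.319 / 0.8649)² = 14.38.
Rounding up, n = 15 per group.

n = 15 per group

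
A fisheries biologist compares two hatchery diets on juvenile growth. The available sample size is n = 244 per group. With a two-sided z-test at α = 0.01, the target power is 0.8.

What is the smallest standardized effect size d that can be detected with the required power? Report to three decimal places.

Need Φ(δ − 2.576) = 0.8, so δ = 2.576 + 0.842 = 3.417.
(The second rejection-region term Φ(−δ − z_{α/2}) is negligible and dropped.)
δ = d·√(n/2) ⇒ d = δ/√(n/2) = 3.417/√(244/2) = 0.3094.

d ≈ 0.309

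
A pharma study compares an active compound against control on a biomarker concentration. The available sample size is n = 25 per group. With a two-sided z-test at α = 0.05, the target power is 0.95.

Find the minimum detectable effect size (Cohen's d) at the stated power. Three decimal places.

d ≈ 1.020

Need Φ(δ − 1.960) = 0.95, so δ = 1.960 + 1.645 = 3.605.
(The second rejection-region term Φ(−δ − z_{α/2}) is negligible and dropped.)
δ = d·√(n/2) ⇒ d = δ/√(n/2) = 3.605/√(25/2) = 1.0196.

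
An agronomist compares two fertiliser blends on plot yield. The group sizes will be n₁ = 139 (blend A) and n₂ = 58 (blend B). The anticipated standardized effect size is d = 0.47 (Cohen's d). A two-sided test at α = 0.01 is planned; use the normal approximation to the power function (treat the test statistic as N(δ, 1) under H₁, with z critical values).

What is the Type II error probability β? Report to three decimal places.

β ≈ 0.333

Noncentrality parameter: δ = d / √(1/n₁ + 1/n₂) = 0.47 / √(1/139 + 1/58) = 3.0067
Critical value for a two-sided test at α = 0.01: z_{α/2} = 2.576.
Power = Φ(δ − 2.576) + Φ(−δ − 2.576) = Φ(0.431) + Φ(-5.583) = 0.6667 + 0.0000 = 0.6667.
Type II error: β = 1 − power = 1 − 0.6667 = 0.3333.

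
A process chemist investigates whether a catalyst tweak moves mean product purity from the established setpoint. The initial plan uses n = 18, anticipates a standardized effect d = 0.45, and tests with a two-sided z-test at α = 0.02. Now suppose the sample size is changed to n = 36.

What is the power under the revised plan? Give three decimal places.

Power ≈ 0.646

With n = 36: δ = d·√n = 0.45 × √36 = 2.7000. Critical value z_{0.01} = 2.326.
Revised power = Φ(δ − 2.326) + Φ(−δ − 2.326) = Φ(0.374) + Φ(-5.026) = 0.6457 + 0.0000 = 0.6457.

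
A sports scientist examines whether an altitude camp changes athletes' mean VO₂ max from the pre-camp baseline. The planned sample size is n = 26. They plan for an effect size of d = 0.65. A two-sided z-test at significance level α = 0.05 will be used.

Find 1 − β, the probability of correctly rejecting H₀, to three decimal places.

Noncentrality parameter: δ = d·√n = 0.65 × √26 = 3.3144
Critical value for a two-sided test at α = 0.05: z_{α/2} = 1.960.
Power = Φ(δ − 1.960) + Φ(−δ − 1.960) = Φ(1.354) + Φ(-5.274) = 0.9122 + 0.0000 = 0.9122.

Power ≈ 0.912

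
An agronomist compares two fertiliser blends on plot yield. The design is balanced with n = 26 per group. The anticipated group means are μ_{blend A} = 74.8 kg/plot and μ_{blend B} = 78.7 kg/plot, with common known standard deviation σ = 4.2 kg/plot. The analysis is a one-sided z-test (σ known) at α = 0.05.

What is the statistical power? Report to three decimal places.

Power ≈ 0.956

Standardized effect: d = |μ_{blend A} − μ_{blend B}| / σ = |74.8 − 78.7| / 4.2 = 0.9286
Noncentrality parameter: δ = d·√(n/2) = 0.9286 × √(26/2) = 3.3480
One-sided α = 0.05 → critical value z_{0.05} = 1.645.
Power = Φ(δ − 1.645) = Φ(1.703) = 0.9557.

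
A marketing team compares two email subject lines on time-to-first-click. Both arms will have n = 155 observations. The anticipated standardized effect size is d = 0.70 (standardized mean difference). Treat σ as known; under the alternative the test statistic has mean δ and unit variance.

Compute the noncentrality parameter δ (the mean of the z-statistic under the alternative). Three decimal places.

δ = d·√(n/2) = 0.70 × √(155/2) = 6.1624

δ ≈ 6.162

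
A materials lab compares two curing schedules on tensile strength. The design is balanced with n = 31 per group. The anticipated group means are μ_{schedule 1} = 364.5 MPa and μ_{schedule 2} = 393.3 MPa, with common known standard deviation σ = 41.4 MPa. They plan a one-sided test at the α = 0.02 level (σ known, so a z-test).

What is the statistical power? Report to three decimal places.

Power ≈ 0.753

Standardized effect: d = |μ_{schedule 1} − μ_{schedule 2}| / σ = |364.5 − 393.3| / 41.4 = 0.6957
Noncentrality parameter: δ = d·√(n/2) = 0.6957 × √(31/2) = 2.7388
Critical value for a one-sided test at α = 0.02: z_α = 2.054.
Power = P(Z > 2.054 − δ) = Φ(0.685) = 0.7533.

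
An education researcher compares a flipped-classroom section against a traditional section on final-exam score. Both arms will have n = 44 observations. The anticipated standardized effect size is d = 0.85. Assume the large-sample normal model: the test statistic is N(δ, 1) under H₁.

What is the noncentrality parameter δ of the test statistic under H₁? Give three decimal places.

δ ≈ 3.987

The noncentrality parameter scales effect size by the design's sample-size factor: δ = d·√(n/2) = 0.85 × √(44/2) = 3.9869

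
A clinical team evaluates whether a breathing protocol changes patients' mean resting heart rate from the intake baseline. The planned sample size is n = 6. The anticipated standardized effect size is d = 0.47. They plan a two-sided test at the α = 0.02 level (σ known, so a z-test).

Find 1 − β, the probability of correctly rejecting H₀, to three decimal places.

Noncentrality parameter: λ = d·√n = 0.47 × √6 = 1.1513
Critical value for a two-sided test at α = 0.02: z_{α/2} = 2.326.
Power = Φ(λ − 2.326) + Φ(−λ − 2.326) = Φ(-1.175) + Φ(-3.478) = 0.1200 + 0.0003 = 0.1202.

Power ≈ 0.120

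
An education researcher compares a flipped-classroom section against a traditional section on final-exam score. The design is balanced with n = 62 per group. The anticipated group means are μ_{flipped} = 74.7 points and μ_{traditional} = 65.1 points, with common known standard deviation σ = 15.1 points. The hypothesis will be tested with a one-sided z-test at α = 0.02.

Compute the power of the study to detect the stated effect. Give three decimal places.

Power ≈ 0.931

Standardized effect: d = |μ_{flipped} − μ_{traditional}| / σ = |74.7 − 65.1| / 15.1 = 0.6358
Noncentrality parameter: δ = d·√(n/2) = 0.6358 × √(62/2) = 3.5398
One-sided α = 0.02 → critical value z_{0.02} = 2.054.
Power = Φ(δ − 2.054) = Φ(1.486) = 0.9314.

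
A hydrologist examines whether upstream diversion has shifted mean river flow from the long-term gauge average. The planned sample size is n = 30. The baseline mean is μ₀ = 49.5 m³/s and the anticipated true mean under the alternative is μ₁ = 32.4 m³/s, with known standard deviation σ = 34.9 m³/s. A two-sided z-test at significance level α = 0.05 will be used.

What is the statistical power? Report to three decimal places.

Power ≈ 0.765

Standardized effect: d = |μ₁ − μ₀| / σ = |32.4 − 49.5| / 34.9 = 0.4900
Noncentrality parameter: δ = d·√n = 0.4900 × √30 = 2.6837
Two-sided α = 0.05 → critical value z_{0.025} = 1.960.
Power = Φ(δ − 1.960) + Φ(−δ − 1.960) = Φ(0.724) + Φ(-4.644) = 0.7654 + 0.0000 = 0.7654.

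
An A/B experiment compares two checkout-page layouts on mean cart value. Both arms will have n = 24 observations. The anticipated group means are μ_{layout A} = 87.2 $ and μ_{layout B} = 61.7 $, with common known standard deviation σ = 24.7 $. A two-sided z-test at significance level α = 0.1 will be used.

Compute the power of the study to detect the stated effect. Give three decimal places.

Standardized effect: d = |μ_{layout A} − μ_{layout B}| / σ = |87.2 − 61.7| / 24.7 = 1.0324
Noncentrality parameter: δ = d·√(n/2) = 1.0324 × √(24/2) = 3.5763
Critical value for a two-sided test at α = 0.1: z_{α/2} = 1.645.
Power = Φ(δ − 1.645) + Φ(−δ − 1.645) = Φ(1.931) + Φ(-5.221) = 0.9733 + 0.0000 = 0.9733.

Power ≈ 0.973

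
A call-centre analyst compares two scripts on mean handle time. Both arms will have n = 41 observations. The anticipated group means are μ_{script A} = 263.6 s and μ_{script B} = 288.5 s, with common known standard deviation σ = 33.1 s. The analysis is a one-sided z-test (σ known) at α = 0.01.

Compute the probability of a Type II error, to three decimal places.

β ≈ 0.140

Standardized effect: d = |μ_{script A} − μ_{script B}| / σ = |263.6 − 288.5| / 33.1 = 0.7523
Noncentrality parameter: δ = d·√(n/2) = 0.7523 × √(41/2) = 3.4060
Critical value for a one-sided test at α = 0.01: z_α = 2.326.
Power = P(Z > 2.326 − δ) = Φ(1.080) = 0.8599.
Type II error: β = 1 − power = 1 − 0.8599 = 0.1401.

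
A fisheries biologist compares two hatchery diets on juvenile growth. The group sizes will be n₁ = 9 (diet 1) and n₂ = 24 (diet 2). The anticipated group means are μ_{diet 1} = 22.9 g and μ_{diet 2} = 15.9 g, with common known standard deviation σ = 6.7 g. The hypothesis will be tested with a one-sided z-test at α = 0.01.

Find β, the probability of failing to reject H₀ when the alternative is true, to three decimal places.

Standardized effect: d = |μ_{diet 1} − μ_{diet 2}| / σ = |22.9 − 15.9| / 6.7 = 1.0448
Noncentrality parameter: λ = d / √(1/n₁ + 1/n₂) = 1.0448 / √(1/9 + 1/24) = 2.6730
Critical value for a one-sided test at α = 0.01: z_α = 2.326.
Power = Φ(λ − 2.326) = Φ(0.347) = 0.6356.
Type II error: β = 1 − power = 1 − 0.6356 = 0.3644.

β ≈ 0.364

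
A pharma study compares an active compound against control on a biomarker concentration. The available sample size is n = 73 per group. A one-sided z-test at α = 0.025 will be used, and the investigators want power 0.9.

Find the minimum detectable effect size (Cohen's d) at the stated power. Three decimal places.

Required noncentrality: δ = z_{0.025} + z_{0.10} = 1.960 + 1.282 = 3.242.
δ = d·√(n/2) ⇒ d = δ/√(n/2) = 3.242/√(73/2) = 0.5365.

d ≈ 0.537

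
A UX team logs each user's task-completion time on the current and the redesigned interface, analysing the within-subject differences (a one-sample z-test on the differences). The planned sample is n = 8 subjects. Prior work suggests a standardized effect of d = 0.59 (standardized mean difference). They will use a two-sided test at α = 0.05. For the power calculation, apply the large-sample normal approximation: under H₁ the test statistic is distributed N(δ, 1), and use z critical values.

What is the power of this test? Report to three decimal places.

Noncentrality parameter: δ = d·√n = 0.59 × √8 = 1.6688
Critical value for a two-sided test at α = 0.05: z_{α/2} = 1.960.
Power = Φ(δ − 1.960) + Φ(−δ − 1.960) = Φ(-0.291) + Φ(-3.629) = 0.3855 + 0.0001 = 0.3856.

Power ≈ 0.386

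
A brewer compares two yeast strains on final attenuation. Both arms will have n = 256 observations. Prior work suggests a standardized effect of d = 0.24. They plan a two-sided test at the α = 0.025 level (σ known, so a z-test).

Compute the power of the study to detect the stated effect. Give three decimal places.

Power ≈ 0.682

Noncentrality parameter: δ = d·√(n/2) = 0.24 × √(256/2) = 2.7153
Critical value for a two-sided test at α = 0.025: z_{α/2} = 2.241.
Power = Φ(δ − 2.241) + Φ(−δ − 2.241) = Φ(0.474) + Φ(-4.957) = 0.6822 + 0.0000 = 0.6822.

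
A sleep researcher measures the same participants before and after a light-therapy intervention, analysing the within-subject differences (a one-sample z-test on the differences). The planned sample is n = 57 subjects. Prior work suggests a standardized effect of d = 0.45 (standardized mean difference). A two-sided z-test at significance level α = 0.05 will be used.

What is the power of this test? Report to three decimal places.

Noncentrality parameter: δ = d·√n = 0.45 × √57 = 3.3974
Two-sided α = 0.05 → critical value z_{0.025} = 1.960.
Power = Φ(δ − 1.960) + Φ(−δ − 1.960) = Φ(1.437) + Φ(-5.357) = 0.9247 + 0.0000 = 0.9247.

Power ≈ 0.925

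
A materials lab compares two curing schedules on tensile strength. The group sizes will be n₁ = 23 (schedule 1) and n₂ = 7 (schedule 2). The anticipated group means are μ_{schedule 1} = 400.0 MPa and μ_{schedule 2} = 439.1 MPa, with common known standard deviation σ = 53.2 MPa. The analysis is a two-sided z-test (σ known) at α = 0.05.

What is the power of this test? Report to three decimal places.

Power ≈ 0.399

Standardized effect: d = |μ_{schedule 1} − μ_{schedule 2}| / σ = |400.0 − 439.1| / 53.2 = 0.7350
Noncentrality parameter: δ = d / √(1/n₁ + 1/n₂) = 0.7350 / √(1/23 + 1/7) = 1.7026
Two-sided α = 0.05 → critical value z_{0.025} = 1.960.
Power = Φ(δ − 1.960) + Φ(−δ − 1.960) = Φ(-0.257) + Φ(-3.663) = 0.3985 + 0.0001 = 0.3986.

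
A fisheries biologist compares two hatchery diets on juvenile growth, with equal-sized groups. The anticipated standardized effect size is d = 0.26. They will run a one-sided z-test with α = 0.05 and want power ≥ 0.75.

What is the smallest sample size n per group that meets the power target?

For power 0.75 need Φ(δ − z_{0.05}) = 0.75, so δ = z_{0.05} + z_{0.25} = 1.645 + 0.674 = 2.319.
δ = d·√(n/2) ⇒ n = 2(δ/d)² = 2 × (2.319 / 0.26)² = 159.15.
Round up to the next whole unit.

n = 160 per group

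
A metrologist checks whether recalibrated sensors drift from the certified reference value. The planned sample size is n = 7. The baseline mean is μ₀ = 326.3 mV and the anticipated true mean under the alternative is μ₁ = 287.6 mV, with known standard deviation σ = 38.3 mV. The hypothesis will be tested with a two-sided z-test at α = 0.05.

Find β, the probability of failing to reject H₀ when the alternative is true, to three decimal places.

Standardized effect: d = |μ₁ − μ₀| / σ = |287.6 − 326.3| / 38.3 = 1.0104
Noncentrality parameter: δ = d·√n = 1.0104 × √7 = 2.6734
Critical value for a two-sided test at α = 0.05: z_{α/2} = 1.960.
Power = Φ(δ − 1.960) + Φ(−δ − 1.960) = Φ(0.713) + Φ(-4.633) = 0.7622 + 0.0000 = 0.7622.
Type II error: β = 1 − power = 1 − 0.7622 = 0.2378.

β ≈ 0.238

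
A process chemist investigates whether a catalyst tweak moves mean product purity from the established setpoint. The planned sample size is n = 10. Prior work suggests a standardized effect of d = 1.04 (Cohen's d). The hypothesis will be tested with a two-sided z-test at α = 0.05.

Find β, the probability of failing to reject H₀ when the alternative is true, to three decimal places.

Noncentrality parameter: δ = d·√n = 1.04 × √10 = 3.2888
Critical value for a two-sided test at α = 0.05: z_{α/2} = 1.960.
Power = Φ(δ − 1.960) + Φ(−δ − 1.960) = Φ(1.329) + Φ(-5.249) = 0.9080 + 0.0000 = 0.9080.
Type II error: β = 1 − power = 1 − 0.9080 = 0.0920.

β ≈ 0.092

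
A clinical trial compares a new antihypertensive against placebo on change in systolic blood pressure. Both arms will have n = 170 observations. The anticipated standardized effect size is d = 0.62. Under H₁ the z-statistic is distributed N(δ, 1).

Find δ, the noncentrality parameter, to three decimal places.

δ ≈ 5.716

δ = d·√(n/2) = 0.62 × √(170/2) = 5.7161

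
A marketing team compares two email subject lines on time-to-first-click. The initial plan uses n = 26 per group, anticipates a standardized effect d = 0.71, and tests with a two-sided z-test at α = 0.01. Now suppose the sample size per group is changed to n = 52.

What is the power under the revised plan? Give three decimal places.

With n = 52 per group: δ = d·√(n/2) = 0.71 × √(52/2) = 3.6203. Critical value z_{0.005} = 2.576.
Revised power = Φ(δ − 2.576) + Φ(−δ − 2.576) = Φ(1.044) + Φ(-6.196) = 0.8519 + 0.0000 = 0.8519.

Power ≈ 0.852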